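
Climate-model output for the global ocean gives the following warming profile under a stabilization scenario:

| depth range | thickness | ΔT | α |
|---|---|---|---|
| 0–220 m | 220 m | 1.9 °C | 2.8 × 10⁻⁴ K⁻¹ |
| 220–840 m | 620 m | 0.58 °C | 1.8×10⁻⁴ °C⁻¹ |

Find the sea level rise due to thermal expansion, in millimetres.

2.8×10⁻⁴ × 220 × 1.9 = 0.11704 m
0.58 × 620 × 1.8×10⁻⁴ = 0.064728 m
Δh = 0.11704 + 0.064728 = 0.181768 m

Δh ≈ 182 mm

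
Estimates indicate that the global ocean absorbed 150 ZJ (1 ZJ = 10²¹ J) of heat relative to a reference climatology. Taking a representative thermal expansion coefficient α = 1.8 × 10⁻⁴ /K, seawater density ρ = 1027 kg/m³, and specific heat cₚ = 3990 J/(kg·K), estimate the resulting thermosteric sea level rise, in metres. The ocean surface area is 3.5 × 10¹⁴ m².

0.019 m

Per unit area: Q = 150×10²¹ / (3.5×10¹⁴) ≈ 4.286×10⁸ J/m²
Δh = αQ/(ρcₚ) = 1.8×10⁻⁴ × 4.286×10⁸ / (1027 × 3990) ≈ 0.018827 m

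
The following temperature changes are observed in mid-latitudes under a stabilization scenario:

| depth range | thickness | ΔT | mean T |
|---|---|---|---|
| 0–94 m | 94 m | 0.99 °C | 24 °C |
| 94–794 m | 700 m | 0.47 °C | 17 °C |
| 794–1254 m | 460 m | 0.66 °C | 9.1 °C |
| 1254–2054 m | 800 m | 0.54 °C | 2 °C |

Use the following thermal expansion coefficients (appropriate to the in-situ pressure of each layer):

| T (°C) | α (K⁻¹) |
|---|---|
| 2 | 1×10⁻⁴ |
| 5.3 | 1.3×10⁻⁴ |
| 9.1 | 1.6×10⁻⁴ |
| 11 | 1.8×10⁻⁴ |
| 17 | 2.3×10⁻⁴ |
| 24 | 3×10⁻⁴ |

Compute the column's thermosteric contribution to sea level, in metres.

0.195 m

Layer 1 at 24 °C → α = 3×10⁻⁴ K⁻¹
Layer 2 at 17 °C → α = 2.3×10⁻⁴ K⁻¹
Layer 3 at 9.1 °C → α = 1.6×10⁻⁴ K⁻¹
Layer 4 at 2 °C → α = 1×10⁻⁴ K⁻¹
Layer 1: 0.99 × 3×10⁻⁴ × 94 = 0.027918 m
94–794 m: 0.47 × 2.3×10⁻⁴ × 700 = 0.07567 m
460 × 1.6×10⁻⁴ × 0.66 = 0.048576 m
1×10⁻⁴ × 0.54 × 800 = 0.04320 m
Δh = 0.027918 + 0.07567 + 0.048576 + 0.04320 = 0.195364 m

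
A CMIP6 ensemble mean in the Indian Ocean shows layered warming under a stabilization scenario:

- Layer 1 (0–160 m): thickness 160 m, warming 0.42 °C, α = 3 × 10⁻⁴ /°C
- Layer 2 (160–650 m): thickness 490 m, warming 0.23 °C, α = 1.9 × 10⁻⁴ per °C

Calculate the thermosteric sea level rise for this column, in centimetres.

4.2 cm

Layer 1: 0.42 × 3×10⁻⁴ × 160 = 0.02016 m
160–650 m: 490 × 1.9×10⁻⁴ × 0.23 = 0.021413 m
Δh = 0.02016 + 0.021413 = 0.041573 m ≈ 4.2 cm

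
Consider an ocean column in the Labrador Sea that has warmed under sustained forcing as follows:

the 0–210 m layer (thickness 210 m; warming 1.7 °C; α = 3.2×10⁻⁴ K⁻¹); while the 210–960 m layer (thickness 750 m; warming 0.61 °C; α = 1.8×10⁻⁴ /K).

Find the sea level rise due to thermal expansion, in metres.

210 × 3.2×10⁻⁴ × 1.7 = 0.11424 m
210–960 m: 1.8×10⁻⁴ × 0.61 × 750 = 0.08235 m
Δh = 0.11424 + 0.08235 = 0.19659 m ≈ 0.197 m

Δh ≈ 0.197 m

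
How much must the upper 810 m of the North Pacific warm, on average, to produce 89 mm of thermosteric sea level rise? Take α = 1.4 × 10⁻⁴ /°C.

ΔT = Δh/(αH) = 0.089 / (1.4×10⁻⁴ × 810) ≈ 0.7848 °C

about 0.785 °C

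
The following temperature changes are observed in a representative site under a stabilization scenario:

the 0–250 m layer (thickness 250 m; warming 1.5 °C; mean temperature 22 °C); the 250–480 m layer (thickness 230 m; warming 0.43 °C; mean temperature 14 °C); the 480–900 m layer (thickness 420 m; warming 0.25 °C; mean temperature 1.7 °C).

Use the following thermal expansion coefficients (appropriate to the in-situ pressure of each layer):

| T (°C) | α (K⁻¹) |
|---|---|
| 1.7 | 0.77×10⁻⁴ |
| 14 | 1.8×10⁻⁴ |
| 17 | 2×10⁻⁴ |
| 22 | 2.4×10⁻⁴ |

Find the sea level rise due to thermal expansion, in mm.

Δh = 120 mm

Layer 1 at 22 °C → α = 2.4×10⁻⁴ K⁻¹
Layer 2 at 14 °C → α = 1.8×10⁻⁴ K⁻¹
Layer 3 at 1.7 °C → α = 0.77×10⁻⁴ K⁻¹
250 × 2.4×10⁻⁴ × 1.5 = 0.09000 m
250–480 m: 230 × 0.43 × 1.8×10⁻⁴ = 0.017802 m
Layer 3: 0.77×10⁻⁴ × 420 × 0.25 = 0.008085 m
Δh = 0.09000 + 0.017802 + 0.008085 = 0.115887 m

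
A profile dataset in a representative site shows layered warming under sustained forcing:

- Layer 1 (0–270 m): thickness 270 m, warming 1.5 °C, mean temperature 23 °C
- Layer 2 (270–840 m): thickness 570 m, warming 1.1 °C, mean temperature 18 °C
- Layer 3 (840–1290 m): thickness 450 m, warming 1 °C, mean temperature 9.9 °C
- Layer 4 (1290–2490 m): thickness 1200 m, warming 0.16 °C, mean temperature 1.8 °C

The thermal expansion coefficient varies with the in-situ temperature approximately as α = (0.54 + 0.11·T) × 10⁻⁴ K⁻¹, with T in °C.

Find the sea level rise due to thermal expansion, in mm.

Δh = 370 mm

Layer 1: α = (0.54 + 0.11×23)×10⁻⁴ = 3.07×10⁻⁴ K⁻¹
Layer 2: α = (0.54 + 0.11×18)×10⁻⁴ = 2.52×10⁻⁴ K⁻¹
Layer 3: α = (0.54 + 0.11×9.9)×10⁻⁴ = 1.629×10⁻⁴ K⁻¹
Layer 4: α = (0.54 + 0.11×1.8)×10⁻⁴ = 0.738×10⁻⁴ K⁻¹
0–270 m: 1.5 × 270 × 3.07×10⁻⁴ = 0.124335 m
Layer 2: 2.52×10⁻⁴ × 570 × 1.1 = 0.158004 m
840–1290 m: 1 × 450 × 1.629×10⁻⁴ = 0.073305 m
Layer 4: 0.738×10⁻⁴ × 1200 × 0.16 = 0.0141696 m
Δh = 0.124335 + 0.158004 + 0.073305 + 0.0141696 = 0.3698136 m ≈ 370 mm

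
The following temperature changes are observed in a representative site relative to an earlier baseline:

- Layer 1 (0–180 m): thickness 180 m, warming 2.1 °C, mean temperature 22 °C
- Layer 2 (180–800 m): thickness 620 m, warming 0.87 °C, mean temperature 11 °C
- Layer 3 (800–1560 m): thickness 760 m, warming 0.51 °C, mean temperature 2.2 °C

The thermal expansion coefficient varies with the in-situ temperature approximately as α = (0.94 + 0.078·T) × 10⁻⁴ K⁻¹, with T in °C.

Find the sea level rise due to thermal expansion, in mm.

Layer 1: α = (0.94 + 0.078×22)×10⁻⁴ = 2.656×10⁻⁴ K⁻¹
Layer 2: α = (0.94 + 0.078×11)×10⁻⁴ = 1.798×10⁻⁴ K⁻¹
Layer 3: α = (0.94 + 0.078×2.2)×10⁻⁴ = 1.1116×10⁻⁴ K⁻¹
0–180 m: 180 × 2.656×10⁻⁴ × 2.1 = 0.1003968 m
0.87 × 620 × 1.798×10⁻⁴ = 0.09698412 m
800–1560 m: 1.1116×10⁻⁴ × 760 × 0.51 = 0.043085616 m
Δh = 0.1003968 + 0.09698412 + 0.043085616 = 0.240466536 m ≈ 240 mm

Δh = 240 mm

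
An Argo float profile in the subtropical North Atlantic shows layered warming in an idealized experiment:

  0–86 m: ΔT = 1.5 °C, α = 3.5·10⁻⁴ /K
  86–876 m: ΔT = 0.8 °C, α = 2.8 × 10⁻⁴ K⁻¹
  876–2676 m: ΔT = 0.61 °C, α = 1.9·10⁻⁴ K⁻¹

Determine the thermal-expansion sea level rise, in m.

1.5 × 3.5×10⁻⁴ × 86 = 0.04515 m
86–876 m: 2.8×10⁻⁴ × 790 × 0.8 = 0.17696 m
1800 × 0.61 × 1.9×10⁻⁴ = 0.20862 m
Δh = 0.04515 + 0.17696 + 0.20862 = 0.43073 m

Δh = 0.431 m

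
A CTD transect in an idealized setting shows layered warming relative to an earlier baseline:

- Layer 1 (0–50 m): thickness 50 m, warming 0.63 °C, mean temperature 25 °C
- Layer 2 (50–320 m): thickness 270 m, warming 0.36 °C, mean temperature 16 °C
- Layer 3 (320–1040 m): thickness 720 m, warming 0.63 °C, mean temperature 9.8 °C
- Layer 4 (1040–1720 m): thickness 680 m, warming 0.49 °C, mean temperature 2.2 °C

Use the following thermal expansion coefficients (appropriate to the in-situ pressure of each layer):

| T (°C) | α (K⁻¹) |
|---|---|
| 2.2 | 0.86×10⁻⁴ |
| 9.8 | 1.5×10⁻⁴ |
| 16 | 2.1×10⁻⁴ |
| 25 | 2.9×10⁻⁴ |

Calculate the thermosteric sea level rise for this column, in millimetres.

Δh ≈ 126 mm

Layer 1 at 25 °C → α = 2.9×10⁻⁴ K⁻¹
Layer 2 at 16 °C → α = 2.1×10⁻⁴ K⁻¹
Layer 3 at 9.8 °C → α = 1.5×10⁻⁴ K⁻¹
Layer 4 at 2.2 °C → α = 0.86×10⁻⁴ K⁻¹
0–50 m: 2.9×10⁻⁴ × 50 × 0.63 = 0.009135 m
Layer 2: 270 × 0.36 × 2.1×10⁻⁴ = 0.020412 m
320–1040 m: 720 × 0.63 × 1.5×10⁻⁴ = 0.06804 m
0.86×10⁻⁴ × 680 × 0.49 = 0.0286552 m
Δh = 0.009135 + 0.020412 + 0.06804 + 0.0286552 = 0.1262422 m ≈ 126 mm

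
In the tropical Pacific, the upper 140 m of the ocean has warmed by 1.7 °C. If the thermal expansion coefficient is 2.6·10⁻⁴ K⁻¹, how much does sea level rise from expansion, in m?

Δh = 0.0619 m

Δh = αΔT·H = 2.6×10⁻⁴ × 1.7 × 140 = 0.06188 m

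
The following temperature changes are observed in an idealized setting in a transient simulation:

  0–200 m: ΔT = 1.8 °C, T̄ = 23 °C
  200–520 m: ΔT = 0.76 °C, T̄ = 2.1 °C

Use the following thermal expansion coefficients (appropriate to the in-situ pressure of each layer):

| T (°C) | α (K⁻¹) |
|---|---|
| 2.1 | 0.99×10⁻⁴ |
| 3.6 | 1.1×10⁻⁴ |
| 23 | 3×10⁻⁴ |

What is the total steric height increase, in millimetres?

about 132 mm

Layer 1 at 23 °C → α = 3×10⁻⁴ K⁻¹
Layer 2 at 2.1 °C → α = 0.99×10⁻⁴ K⁻¹
3×10⁻⁴ × 200 × 1.8 = 0.10800 m
200–520 m: 0.76 × 320 × 0.99×10⁻⁴ = 0.0240768 m
Δh = 0.10800 + 0.0240768 = 0.1320768 m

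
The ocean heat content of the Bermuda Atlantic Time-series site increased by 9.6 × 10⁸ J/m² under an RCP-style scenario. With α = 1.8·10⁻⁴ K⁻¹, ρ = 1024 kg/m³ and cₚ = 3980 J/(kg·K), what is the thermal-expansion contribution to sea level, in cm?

4.24 cm

Δh = αQ/(ρcₚ) = 1.8×10⁻⁴ × 9.6×10⁸ / (1024 × 3980) ≈ 0.042399 m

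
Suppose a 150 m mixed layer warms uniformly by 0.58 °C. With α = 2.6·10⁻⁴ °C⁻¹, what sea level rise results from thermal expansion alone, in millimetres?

Δh ≈ 22.6 mm

Δh = αΔT·H = 2.6×10⁻⁴ × 0.58 × 150 = 0.02262 m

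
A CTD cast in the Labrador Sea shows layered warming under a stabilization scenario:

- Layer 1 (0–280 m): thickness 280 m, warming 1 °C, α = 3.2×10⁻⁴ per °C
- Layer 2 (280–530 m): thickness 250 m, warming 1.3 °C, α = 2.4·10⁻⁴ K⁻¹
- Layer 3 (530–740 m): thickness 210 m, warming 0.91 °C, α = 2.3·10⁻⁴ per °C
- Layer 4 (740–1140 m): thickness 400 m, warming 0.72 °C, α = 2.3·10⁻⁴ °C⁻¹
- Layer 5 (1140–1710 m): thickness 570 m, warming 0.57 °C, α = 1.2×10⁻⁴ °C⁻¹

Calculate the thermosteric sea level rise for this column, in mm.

about 317 mm

280 × 1 × 3.2×10⁻⁴ = 0.08960 m
280–530 m: 1.3 × 250 × 2.4×10⁻⁴ = 0.07800 m
210 × 0.91 × 2.3×10⁻⁴ = 0.043953 m
Layer 4: 0.72 × 400 × 2.3×10⁻⁴ = 0.06624 m
1140–1710 m: 1.2×10⁻⁴ × 570 × 0.57 = 0.038988 m
Δh = 0.08960 + 0.07800 + 0.043953 + 0.06624 + 0.038988 = 0.316781 m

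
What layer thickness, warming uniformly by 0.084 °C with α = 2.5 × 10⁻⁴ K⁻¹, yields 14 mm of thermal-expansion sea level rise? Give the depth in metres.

H ≈ 667 m

H = Δh/(αΔT) = 0.014 / (2.5×10⁻⁴ × 0.084) ≈ 666.7 m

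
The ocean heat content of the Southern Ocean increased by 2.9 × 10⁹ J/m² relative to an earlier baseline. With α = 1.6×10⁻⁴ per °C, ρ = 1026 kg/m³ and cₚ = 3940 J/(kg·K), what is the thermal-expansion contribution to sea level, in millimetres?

Δh = αQ/(ρcₚ) = 1.6×10⁻⁴ × 2.9×10⁹ / (1026 × 3940) ≈ 0.11478 m

about 115 mm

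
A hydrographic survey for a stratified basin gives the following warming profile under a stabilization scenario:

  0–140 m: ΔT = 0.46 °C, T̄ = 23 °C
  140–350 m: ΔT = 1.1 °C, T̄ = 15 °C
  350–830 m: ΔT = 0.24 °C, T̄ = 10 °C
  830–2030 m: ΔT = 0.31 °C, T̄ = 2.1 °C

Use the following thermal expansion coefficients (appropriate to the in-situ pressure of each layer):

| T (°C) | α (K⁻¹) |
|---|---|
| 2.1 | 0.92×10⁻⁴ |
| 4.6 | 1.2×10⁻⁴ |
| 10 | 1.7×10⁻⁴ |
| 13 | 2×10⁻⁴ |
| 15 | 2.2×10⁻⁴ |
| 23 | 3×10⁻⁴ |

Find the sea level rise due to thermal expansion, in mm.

Layer 1 at 23 °C → α = 3×10⁻⁴ K⁻¹
Layer 2 at 15 °C → α = 2.2×10⁻⁴ K⁻¹
Layer 3 at 10 °C → α = 1.7×10⁻⁴ K⁻¹
Layer 4 at 2.1 °C → α = 0.92×10⁻⁴ K⁻¹
0–140 m: 140 × 0.46 × 3×10⁻⁴ = 0.01932 m
210 × 2.2×10⁻⁴ × 1.1 = 0.05082 m
Layer 3: 480 × 1.7×10⁻⁴ × 0.24 = 0.019584 m
0.31 × 0.92×10⁻⁴ × 1200 = 0.034224 m
Δh = 0.01932 + 0.05082 + 0.019584 + 0.034224 = 0.123948 m

about 124 mm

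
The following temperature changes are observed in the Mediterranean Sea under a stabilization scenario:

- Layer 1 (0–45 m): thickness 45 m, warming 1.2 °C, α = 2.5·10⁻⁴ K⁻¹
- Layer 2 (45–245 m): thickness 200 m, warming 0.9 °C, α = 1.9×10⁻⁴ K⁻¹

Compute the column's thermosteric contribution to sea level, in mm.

1.2 × 45 × 2.5×10⁻⁴ = 0.01350 m
0.9 × 1.9×10⁻⁴ × 200 = 0.03420 m
Δh = 0.01350 + 0.03420 = 0.04770 m

47.7 mm of thermosteric rise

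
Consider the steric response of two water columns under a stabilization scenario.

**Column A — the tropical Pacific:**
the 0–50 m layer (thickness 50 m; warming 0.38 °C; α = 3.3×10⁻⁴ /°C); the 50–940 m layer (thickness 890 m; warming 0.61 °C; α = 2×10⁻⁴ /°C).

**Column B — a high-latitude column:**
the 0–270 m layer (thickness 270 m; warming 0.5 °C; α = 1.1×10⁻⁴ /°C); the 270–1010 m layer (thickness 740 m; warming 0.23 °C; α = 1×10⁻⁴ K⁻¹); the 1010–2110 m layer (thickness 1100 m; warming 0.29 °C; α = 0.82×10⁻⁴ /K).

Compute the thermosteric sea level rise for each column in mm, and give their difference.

A: 110 mm; B: 58 mm; difference 57 mm

A 0–50 m: 0.38 × 3.3×10⁻⁴ × 50 = 0.00627 m
A 0.61 × 890 × 2×10⁻⁴ = 0.10858 m
A total: 0.11485 m
B 0.5 × 1.1×10⁻⁴ × 270 = 0.01485 m
B 0.23 × 1×10⁻⁴ × 740 = 0.01702 m
B 1010–2110 m: 0.82×10⁻⁴ × 0.29 × 1100 = 0.026158 m
B total: 0.058028 m
Difference: 0.11485 − 0.058028 = 0.056822 m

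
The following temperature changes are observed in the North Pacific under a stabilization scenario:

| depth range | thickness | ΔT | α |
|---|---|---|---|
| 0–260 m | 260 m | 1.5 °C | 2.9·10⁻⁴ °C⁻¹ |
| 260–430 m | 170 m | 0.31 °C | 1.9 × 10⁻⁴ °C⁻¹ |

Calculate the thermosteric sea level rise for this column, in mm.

0–260 m: 1.5 × 2.9×10⁻⁴ × 260 = 0.11310 m
260–430 m: 170 × 1.9×10⁻⁴ × 0.31 = 0.010013 m
Δh = 0.11310 + 0.010013 = 0.123113 m ≈ 123 mm

123 mm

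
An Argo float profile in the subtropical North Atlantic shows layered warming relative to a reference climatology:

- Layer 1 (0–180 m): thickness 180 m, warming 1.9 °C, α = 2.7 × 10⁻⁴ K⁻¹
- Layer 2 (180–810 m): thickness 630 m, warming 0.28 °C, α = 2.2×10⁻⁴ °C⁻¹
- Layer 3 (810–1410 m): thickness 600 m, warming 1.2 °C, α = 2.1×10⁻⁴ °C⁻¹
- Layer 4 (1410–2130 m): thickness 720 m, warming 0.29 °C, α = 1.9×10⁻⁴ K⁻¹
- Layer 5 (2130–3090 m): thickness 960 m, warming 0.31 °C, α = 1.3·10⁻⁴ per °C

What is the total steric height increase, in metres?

about 0.361 m

Layer 1: 1.9 × 2.7×10⁻⁴ × 180 = 0.09234 m
0.28 × 630 × 2.2×10⁻⁴ = 0.038808 m
810–1410 m: 2.1×10⁻⁴ × 600 × 1.2 = 0.15120 m
1410–2130 m: 1.9×10⁻⁴ × 0.29 × 720 = 0.039672 m
Layer 5: 0.31 × 1.3×10⁻⁴ × 960 = 0.038688 m
Δh = 0.09234 + 0.038808 + 0.15120 + 0.039672 + 0.038688 = 0.360708 m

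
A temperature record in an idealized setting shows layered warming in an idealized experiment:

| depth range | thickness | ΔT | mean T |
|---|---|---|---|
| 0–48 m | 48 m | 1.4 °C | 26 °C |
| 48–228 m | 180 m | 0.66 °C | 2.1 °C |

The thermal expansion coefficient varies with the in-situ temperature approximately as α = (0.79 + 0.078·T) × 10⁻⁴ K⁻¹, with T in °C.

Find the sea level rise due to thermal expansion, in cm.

3.03 cm

Layer 1: α = (0.79 + 0.078×26)×10⁻⁴ = 2.818×10⁻⁴ K⁻¹
Layer 2: α = (0.79 + 0.078×2.1)×10⁻⁴ = 0.9538×10⁻⁴ K⁻¹
Layer 1: 48 × 2.818×10⁻⁴ × 1.4 = 0.01893696 m
180 × 0.9538×10⁻⁴ × 0.66 = 0.011331144 m
Δh = 0.01893696 + 0.011331144 = 0.030268104 m ≈ 3.03 cm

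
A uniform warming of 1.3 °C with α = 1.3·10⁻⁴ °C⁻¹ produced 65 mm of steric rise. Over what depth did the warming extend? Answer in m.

about 385 m

H = Δh/(αΔT) = 0.065 / (1.3×10⁻⁴ × 1.3) ≈ 384.6 m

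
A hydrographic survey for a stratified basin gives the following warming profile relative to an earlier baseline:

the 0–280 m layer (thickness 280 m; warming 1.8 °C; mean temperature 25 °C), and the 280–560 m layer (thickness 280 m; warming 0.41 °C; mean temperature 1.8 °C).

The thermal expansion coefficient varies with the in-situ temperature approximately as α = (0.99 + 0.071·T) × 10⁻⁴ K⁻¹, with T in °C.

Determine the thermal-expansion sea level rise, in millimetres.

150 mm

Layer 1: α = (0.99 + 0.071×25)×10⁻⁴ = 2.765×10⁻⁴ K⁻¹
Layer 2: α = (0.99 + 0.071×1.8)×10⁻⁴ = 1.1178×10⁻⁴ K⁻¹
0–280 m: 1.8 × 2.765×10⁻⁴ × 280 = 0.139356 m
280 × 0.41 × 1.1178×10⁻⁴ = 0.012832344 m
Δh = 0.139356 + 0.012832344 = 0.152188344 m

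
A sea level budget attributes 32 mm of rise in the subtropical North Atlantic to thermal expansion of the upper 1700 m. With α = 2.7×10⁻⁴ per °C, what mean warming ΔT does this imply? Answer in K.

ΔT ≈ 0.0697 K

ΔT = Δh/(αH) = 0.032 / (2.7×10⁻⁴ × 1700) ≈ 0.06972 K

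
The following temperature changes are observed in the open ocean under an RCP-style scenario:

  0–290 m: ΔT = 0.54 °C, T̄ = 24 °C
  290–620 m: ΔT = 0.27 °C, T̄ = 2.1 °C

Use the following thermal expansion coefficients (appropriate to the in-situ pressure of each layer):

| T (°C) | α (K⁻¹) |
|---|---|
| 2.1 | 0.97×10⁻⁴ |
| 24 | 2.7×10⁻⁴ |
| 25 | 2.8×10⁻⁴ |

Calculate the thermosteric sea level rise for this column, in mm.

Layer 1 at 24 °C → α = 2.7×10⁻⁴ K⁻¹
Layer 2 at 2.1 °C → α = 0.97×10⁻⁴ K⁻¹
Layer 1: 2.7×10⁻⁴ × 0.54 × 290 = 0.042282 m
0.97×10⁻⁴ × 0.27 × 330 = 0.0086427 m
Δh = 0.042282 + 0.0086427 = 0.0509247 m ≈ 50.9 mm

Δh = 50.9 mm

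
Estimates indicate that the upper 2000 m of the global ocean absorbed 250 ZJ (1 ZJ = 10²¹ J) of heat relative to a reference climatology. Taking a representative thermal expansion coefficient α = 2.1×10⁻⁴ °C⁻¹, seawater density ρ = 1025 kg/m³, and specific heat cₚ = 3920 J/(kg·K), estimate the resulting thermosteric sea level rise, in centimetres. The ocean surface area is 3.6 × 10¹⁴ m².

Per unit area: Q = 250×10²¹ / (3.6×10¹⁴) ≈ 6.944×10⁸ J/m²
Δh = αQ/(ρcₚ) = 2.1×10⁻⁴ × 6.944×10⁸ / (1025 × 3920) ≈ 0.036293 m

Δh = 3.63 cm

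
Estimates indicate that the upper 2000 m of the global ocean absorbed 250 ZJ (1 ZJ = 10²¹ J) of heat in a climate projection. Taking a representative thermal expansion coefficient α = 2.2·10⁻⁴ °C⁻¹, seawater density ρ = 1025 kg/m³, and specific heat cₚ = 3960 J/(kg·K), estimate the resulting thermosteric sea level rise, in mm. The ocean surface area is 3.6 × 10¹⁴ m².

about 38 mm

Per unit area: Q = 250×10²¹ / (3.6×10¹⁴) ≈ 6.944×10⁸ J/m²
Δh = αQ/(ρcₚ) = 2.2×10⁻⁴ × 6.944×10⁸ / (1025 × 3960) ≈ 0.037637 m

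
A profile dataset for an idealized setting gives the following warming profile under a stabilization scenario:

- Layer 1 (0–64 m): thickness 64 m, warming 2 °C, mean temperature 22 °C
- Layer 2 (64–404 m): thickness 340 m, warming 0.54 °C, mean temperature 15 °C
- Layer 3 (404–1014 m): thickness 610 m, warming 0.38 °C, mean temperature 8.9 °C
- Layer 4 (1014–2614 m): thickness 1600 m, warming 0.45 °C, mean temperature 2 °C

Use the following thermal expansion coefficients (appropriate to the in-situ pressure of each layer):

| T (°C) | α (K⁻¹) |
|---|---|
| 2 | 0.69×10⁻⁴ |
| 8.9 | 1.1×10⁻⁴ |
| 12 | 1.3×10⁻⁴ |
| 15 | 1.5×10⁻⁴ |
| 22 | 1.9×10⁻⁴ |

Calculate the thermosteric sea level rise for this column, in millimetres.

130 mm of thermosteric rise

Layer 1 at 22 °C → α = 1.9×10⁻⁴ K⁻¹
Layer 2 at 15 °C → α = 1.5×10⁻⁴ K⁻¹
Layer 3 at 8.9 °C → α = 1.1×10⁻⁴ K⁻¹
Layer 4 at 2 °C → α = 0.69×10⁻⁴ K⁻¹
Layer 1: 64 × 1.9×10⁻⁴ × 2 = 0.02432 m
340 × 0.54 × 1.5×10⁻⁴ = 0.02754 m
0.38 × 610 × 1.1×10⁻⁴ = 0.025498 m
1014–2614 m: 0.69×10⁻⁴ × 0.45 × 1600 = 0.04968 m
Δh = 0.02432 + 0.02754 + 0.025498 + 0.04968 = 0.127038 m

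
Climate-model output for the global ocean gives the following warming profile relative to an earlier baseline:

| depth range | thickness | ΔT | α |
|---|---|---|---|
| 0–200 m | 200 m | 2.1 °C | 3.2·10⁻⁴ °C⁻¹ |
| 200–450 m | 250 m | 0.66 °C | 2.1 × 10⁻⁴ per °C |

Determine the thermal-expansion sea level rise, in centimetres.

3.2×10⁻⁴ × 2.1 × 200 = 0.13440 m
250 × 2.1×10⁻⁴ × 0.66 = 0.03465 m
Δh = 0.13440 + 0.03465 = 0.16905 m

16.9 cm of thermosteric rise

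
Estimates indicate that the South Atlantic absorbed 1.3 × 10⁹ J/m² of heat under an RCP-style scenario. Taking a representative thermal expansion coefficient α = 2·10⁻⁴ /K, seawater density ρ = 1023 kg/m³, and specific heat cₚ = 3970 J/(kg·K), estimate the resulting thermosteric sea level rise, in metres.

Δh = αQ/(ρcₚ) = 2×10⁻⁴ × 1.3×10⁹ / (1023 × 3970) ≈ 0.064019 m

about 0.0640 m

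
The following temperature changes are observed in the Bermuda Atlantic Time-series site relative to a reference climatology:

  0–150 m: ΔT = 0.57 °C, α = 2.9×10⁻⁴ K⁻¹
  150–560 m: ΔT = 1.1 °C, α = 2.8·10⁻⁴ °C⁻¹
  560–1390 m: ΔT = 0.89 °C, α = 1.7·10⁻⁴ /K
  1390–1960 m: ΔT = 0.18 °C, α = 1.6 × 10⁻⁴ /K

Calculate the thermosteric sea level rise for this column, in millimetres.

293 mm

2.9×10⁻⁴ × 0.57 × 150 = 0.024795 m
Layer 2: 2.8×10⁻⁴ × 1.1 × 410 = 0.12628 m
1.7×10⁻⁴ × 0.89 × 830 = 0.125579 m
0.18 × 1.6×10⁻⁴ × 570 = 0.016416 m
Δh = 0.024795 + 0.12628 + 0.125579 + 0.016416 = 0.29307 m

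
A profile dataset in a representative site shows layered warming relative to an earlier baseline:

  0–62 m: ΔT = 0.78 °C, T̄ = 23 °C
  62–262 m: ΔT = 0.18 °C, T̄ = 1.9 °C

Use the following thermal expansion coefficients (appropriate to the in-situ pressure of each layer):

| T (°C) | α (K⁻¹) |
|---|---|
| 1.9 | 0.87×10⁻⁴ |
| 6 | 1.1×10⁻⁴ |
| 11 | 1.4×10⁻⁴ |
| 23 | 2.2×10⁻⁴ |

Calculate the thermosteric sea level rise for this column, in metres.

Δh = 0.0138 m

Layer 1 at 23 °C → α = 2.2×10⁻⁴ K⁻¹
Layer 2 at 1.9 °C → α = 0.87×10⁻⁴ K⁻¹
0–62 m: 2.2×10⁻⁴ × 62 × 0.78 = 0.0106392 m
62–262 m: 0.87×10⁻⁴ × 200 × 0.18 = 0.003132 m
Δh = 0.0106392 + 0.003132 = 0.0137712 m ≈ 0.0138 m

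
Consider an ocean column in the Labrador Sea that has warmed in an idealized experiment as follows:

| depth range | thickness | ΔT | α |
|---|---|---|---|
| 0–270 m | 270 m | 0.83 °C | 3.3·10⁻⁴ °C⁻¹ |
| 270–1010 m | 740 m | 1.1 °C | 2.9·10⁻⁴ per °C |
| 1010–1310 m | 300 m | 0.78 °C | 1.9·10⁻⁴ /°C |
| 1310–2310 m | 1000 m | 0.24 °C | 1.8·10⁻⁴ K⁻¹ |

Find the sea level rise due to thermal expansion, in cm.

about 39.8 cm

270 × 3.3×10⁻⁴ × 0.83 = 0.073953 m
1.1 × 740 × 2.9×10⁻⁴ = 0.23606 m
Layer 3: 300 × 1.9×10⁻⁴ × 0.78 = 0.04446 m
1310–2310 m: 1.8×10⁻⁴ × 1000 × 0.24 = 0.04320 m
Δh = 0.073953 + 0.23606 + 0.04446 + 0.04320 = 0.397673 m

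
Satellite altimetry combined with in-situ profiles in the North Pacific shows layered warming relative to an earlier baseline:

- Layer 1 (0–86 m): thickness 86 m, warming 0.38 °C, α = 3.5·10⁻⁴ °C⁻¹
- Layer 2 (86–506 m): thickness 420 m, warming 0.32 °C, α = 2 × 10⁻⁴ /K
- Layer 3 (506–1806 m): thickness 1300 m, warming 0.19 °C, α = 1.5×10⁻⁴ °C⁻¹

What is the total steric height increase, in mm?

Layer 1: 0.38 × 3.5×10⁻⁴ × 86 = 0.011438 m
0.32 × 2×10⁻⁴ × 420 = 0.02688 m
1.5×10⁻⁴ × 1300 × 0.19 = 0.03705 m
Δh = 0.011438 + 0.02688 + 0.03705 = 0.075368 m

about 75.4 mm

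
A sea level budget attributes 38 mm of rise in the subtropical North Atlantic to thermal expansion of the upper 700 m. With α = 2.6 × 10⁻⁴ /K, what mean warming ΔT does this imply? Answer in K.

ΔT = Δh/(αH) = 0.038 / (2.6×10⁻⁴ × 700) ≈ 0.2088 K

about 0.209 K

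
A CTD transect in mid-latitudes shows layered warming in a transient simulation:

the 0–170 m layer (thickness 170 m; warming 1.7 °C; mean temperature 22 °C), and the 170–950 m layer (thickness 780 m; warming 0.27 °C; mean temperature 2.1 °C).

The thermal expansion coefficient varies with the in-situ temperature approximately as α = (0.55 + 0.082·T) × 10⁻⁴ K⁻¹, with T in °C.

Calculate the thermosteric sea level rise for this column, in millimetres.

Layer 1: α = (0.55 + 0.082×22)×10⁻⁴ = 2.354×10⁻⁴ K⁻¹
Layer 2: α = (0.55 + 0.082×2.1)×10⁻⁴ = 0.7222×10⁻⁴ K⁻¹
Layer 1: 1.7 × 170 × 2.354×10⁻⁴ = 0.0680306 m
0.7222×10⁻⁴ × 0.27 × 780 = 0.015209532 m
Δh = 0.0680306 + 0.015209532 = 0.083240132 m

83.2 mm of thermosteric rise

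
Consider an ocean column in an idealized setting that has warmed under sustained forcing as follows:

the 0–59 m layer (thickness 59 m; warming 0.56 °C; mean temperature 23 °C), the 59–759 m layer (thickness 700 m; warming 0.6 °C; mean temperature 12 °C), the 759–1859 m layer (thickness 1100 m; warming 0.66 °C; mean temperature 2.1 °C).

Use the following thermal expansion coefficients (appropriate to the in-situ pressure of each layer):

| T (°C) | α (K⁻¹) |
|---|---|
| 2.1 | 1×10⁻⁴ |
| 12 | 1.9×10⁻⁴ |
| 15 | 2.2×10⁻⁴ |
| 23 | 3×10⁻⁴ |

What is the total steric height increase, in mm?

Layer 1 at 23 °C → α = 3×10⁻⁴ K⁻¹
Layer 2 at 12 °C → α = 1.9×10⁻⁴ K⁻¹
Layer 3 at 2.1 °C → α = 1×10⁻⁴ K⁻¹
0–59 m: 0.56 × 3×10⁻⁴ × 59 = 0.009912 m
Layer 2: 0.6 × 700 × 1.9×10⁻⁴ = 0.07980 m
Layer 3: 1×10⁻⁴ × 0.66 × 1100 = 0.07260 m
Δh = 0.009912 + 0.07980 + 0.07260 = 0.162312 m ≈ 160 mm

Δh ≈ 160 mm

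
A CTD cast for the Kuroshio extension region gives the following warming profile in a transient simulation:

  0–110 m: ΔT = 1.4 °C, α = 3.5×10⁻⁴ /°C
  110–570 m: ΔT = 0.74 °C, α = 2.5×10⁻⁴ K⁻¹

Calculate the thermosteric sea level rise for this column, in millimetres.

Δh ≈ 139 mm

110 × 3.5×10⁻⁴ × 1.4 = 0.05390 m
110–570 m: 0.74 × 2.5×10⁻⁴ × 460 = 0.08510 m
Δh = 0.05390 + 0.08510 = 0.13900 m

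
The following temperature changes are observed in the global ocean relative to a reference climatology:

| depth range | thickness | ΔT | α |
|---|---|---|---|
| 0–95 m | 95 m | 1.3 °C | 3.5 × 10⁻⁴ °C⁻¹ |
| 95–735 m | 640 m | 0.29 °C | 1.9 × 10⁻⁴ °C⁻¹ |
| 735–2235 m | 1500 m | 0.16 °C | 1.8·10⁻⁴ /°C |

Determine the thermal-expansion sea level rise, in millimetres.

95 × 3.5×10⁻⁴ × 1.3 = 0.043225 m
Layer 2: 0.29 × 1.9×10⁻⁴ × 640 = 0.035264 m
735–2235 m: 1.8×10⁻⁴ × 0.16 × 1500 = 0.04320 m
Δh = 0.043225 + 0.035264 + 0.04320 = 0.121689 m ≈ 120 mm

Δh ≈ 120 mm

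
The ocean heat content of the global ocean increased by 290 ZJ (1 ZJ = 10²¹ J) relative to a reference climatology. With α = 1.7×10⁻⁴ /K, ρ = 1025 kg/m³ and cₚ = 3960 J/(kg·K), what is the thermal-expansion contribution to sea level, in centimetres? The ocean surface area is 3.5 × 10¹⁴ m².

Per unit area: Q = 290×10²¹ / (3.5×10¹⁴) ≈ 8.286×10⁸ J/m²
Δh = αQ/(ρcₚ) = 1.7×10⁻⁴ × 8.286×10⁸ / (1025 × 3960) ≈ 0.034704 m

3.47 cm of thermosteric rise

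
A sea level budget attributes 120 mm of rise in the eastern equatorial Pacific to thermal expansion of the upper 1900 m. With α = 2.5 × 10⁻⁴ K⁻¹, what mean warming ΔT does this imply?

0.253 °C

ΔT = Δh/(αH) = 0.12 / (2.5×10⁻⁴ × 1900) ≈ 0.2526 °C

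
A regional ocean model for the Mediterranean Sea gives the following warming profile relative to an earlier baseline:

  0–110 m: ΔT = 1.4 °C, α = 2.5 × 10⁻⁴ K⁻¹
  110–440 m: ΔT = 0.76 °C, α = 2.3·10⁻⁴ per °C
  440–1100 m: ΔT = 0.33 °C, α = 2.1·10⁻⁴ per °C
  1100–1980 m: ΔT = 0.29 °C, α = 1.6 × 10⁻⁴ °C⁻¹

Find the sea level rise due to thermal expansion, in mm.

183 mm

1.4 × 2.5×10⁻⁴ × 110 = 0.03850 m
110–440 m: 2.3×10⁻⁴ × 0.76 × 330 = 0.057684 m
440–1100 m: 0.33 × 660 × 2.1×10⁻⁴ = 0.045738 m
880 × 0.29 × 1.6×10⁻⁴ = 0.040832 m
Δh = 0.03850 + 0.057684 + 0.045738 + 0.040832 = 0.182754 m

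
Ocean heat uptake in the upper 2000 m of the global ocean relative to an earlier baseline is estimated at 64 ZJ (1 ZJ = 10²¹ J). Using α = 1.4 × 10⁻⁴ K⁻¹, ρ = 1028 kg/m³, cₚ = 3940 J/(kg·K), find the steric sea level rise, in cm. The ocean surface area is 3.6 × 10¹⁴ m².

Per unit area: Q = 64×10²¹ / (3.6×10¹⁴) ≈ 1.778×10⁸ J/m²
Δh = αQ/(ρcₚ) = 1.4×10⁻⁴ × 1.778×10⁸ / (1028 × 3940) ≈ 0.0061457 m

0.61 cm of thermosteric rise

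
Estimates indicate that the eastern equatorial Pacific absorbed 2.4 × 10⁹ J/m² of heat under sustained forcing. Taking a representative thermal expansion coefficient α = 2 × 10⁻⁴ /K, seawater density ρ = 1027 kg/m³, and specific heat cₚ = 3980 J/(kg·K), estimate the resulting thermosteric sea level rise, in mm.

Δh = αQ/(ρcₚ) = 2×10⁻⁴ × 2.4×10⁹ / (1027 × 3980) ≈ 0.11743 m

Δh ≈ 117 mm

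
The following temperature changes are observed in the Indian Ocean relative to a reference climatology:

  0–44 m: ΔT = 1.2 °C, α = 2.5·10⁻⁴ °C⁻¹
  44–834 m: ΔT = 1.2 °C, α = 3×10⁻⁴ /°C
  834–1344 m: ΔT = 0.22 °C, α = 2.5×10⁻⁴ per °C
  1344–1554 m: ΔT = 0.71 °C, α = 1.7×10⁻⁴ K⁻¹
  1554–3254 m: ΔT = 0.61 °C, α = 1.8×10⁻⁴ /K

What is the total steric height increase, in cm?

0–44 m: 2.5×10⁻⁴ × 44 × 1.2 = 0.01320 m
1.2 × 790 × 3×10⁻⁴ = 0.28440 m
834–1344 m: 510 × 2.5×10⁻⁴ × 0.22 = 0.02805 m
Layer 4: 0.71 × 1.7×10⁻⁴ × 210 = 0.025347 m
Layer 5: 1700 × 1.8×10⁻⁴ × 0.61 = 0.18666 m
Δh = 0.01320 + 0.28440 + 0.02805 + 0.025347 + 0.18666 = 0.537657 m

54 cm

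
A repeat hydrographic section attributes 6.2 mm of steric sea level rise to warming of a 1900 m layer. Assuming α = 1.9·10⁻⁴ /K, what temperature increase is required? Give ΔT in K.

about 0.0172 K

ΔT = Δh/(αH) = 0.0062 / (1.9×10⁻⁴ × 1900) ≈ 0.01717 K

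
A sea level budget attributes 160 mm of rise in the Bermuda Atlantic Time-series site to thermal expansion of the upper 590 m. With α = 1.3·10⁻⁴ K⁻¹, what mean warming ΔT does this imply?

2.1 °C

ΔT = Δh/(αH) = 0.16 / (1.3×10⁻⁴ × 590) ≈ 2.086 °C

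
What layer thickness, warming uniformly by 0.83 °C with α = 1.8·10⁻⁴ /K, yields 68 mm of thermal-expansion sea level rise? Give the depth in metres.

H = Δh/(αΔT) = 0.068 / (1.8×10⁻⁴ × 0.83) ≈ 455.2 m

about 455 m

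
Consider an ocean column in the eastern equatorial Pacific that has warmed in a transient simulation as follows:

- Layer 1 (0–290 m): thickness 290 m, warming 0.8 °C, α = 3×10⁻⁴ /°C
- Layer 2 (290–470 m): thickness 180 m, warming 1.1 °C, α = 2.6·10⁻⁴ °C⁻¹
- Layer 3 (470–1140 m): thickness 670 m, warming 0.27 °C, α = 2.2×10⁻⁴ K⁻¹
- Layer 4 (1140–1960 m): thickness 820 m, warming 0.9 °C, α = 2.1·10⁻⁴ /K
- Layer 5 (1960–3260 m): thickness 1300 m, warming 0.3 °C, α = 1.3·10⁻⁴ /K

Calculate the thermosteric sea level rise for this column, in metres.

0–290 m: 3×10⁻⁴ × 290 × 0.8 = 0.06960 m
290–470 m: 180 × 2.6×10⁻⁴ × 1.1 = 0.05148 m
Layer 3: 670 × 0.27 × 2.2×10⁻⁴ = 0.039798 m
Layer 4: 0.9 × 820 × 2.1×10⁻⁴ = 0.15498 m
1300 × 0.3 × 1.3×10⁻⁴ = 0.05070 m
Δh = 0.06960 + 0.05148 + 0.039798 + 0.15498 + 0.05070 = 0.366558 m

0.367 m of thermosteric rise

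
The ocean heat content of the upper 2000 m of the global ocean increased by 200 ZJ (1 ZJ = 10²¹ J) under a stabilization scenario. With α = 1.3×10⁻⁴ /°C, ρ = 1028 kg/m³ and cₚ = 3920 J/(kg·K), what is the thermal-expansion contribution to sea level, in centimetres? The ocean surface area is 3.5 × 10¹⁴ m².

Per unit area: Q = 200×10²¹ / (3.5×10¹⁴) ≈ 5.714×10⁸ J/m²
Δh = αQ/(ρcₚ) = 1.3×10⁻⁴ × 5.714×10⁸ / (1028 × 3920) ≈ 0.018433 m

1.8 cm of thermosteric rise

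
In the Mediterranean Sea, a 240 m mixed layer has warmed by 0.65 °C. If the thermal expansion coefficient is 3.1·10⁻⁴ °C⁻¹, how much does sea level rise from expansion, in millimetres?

Δh = αΔT·H = 3.1×10⁻⁴ × 0.65 × 240 = 0.04836 m

Δh = 48.4 mm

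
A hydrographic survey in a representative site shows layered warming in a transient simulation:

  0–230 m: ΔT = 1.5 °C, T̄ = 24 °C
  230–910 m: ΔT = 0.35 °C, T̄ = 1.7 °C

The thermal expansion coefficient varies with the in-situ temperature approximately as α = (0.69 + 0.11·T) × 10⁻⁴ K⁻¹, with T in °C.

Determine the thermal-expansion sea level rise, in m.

0.14 m

Layer 1: α = (0.69 + 0.11×24)×10⁻⁴ = 3.33×10⁻⁴ K⁻¹
Layer 2: α = (0.69 + 0.11×1.7)×10⁻⁴ = 0.877×10⁻⁴ K⁻¹
1.5 × 230 × 3.33×10⁻⁴ = 0.114885 m
Layer 2: 0.35 × 680 × 0.877×10⁻⁴ = 0.0208726 m
Δh = 0.114885 + 0.0208726 = 0.1357576 m ≈ 0.14 m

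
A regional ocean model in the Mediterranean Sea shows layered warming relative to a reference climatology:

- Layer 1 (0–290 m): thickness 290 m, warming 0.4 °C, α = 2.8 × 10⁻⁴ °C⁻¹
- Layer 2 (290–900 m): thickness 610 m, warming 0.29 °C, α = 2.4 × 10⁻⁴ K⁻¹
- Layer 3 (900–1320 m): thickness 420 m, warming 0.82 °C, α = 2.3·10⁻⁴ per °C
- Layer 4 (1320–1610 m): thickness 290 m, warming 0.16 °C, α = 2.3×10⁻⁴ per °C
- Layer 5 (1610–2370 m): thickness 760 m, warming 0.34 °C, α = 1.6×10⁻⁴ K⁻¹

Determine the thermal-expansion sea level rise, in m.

Layer 1: 2.8×10⁻⁴ × 290 × 0.4 = 0.03248 m
Layer 2: 0.29 × 2.4×10⁻⁴ × 610 = 0.042456 m
900–1320 m: 420 × 0.82 × 2.3×10⁻⁴ = 0.079212 m
2.3×10⁻⁴ × 290 × 0.16 = 0.010672 m
1610–2370 m: 760 × 0.34 × 1.6×10⁻⁴ = 0.041344 m
Δh = 0.03248 + 0.042456 + 0.079212 + 0.010672 + 0.041344 = 0.206164 m

Δh ≈ 0.206 m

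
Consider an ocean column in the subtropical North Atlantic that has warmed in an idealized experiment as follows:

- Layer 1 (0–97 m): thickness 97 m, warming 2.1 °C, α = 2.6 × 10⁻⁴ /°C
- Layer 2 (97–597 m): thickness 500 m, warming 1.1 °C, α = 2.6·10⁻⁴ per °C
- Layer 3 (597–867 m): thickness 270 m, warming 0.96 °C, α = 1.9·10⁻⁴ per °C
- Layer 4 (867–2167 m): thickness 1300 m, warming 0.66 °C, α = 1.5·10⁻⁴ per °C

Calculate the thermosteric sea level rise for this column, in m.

Δh ≈ 0.374 m

0–97 m: 2.6×10⁻⁴ × 97 × 2.1 = 0.052962 m
97–597 m: 500 × 2.6×10⁻⁴ × 1.1 = 0.14300 m
597–867 m: 0.96 × 1.9×10⁻⁴ × 270 = 0.049248 m
Layer 4: 0.66 × 1.5×10⁻⁴ × 1300 = 0.12870 m
Δh = 0.052962 + 0.14300 + 0.049248 + 0.12870 = 0.37391 m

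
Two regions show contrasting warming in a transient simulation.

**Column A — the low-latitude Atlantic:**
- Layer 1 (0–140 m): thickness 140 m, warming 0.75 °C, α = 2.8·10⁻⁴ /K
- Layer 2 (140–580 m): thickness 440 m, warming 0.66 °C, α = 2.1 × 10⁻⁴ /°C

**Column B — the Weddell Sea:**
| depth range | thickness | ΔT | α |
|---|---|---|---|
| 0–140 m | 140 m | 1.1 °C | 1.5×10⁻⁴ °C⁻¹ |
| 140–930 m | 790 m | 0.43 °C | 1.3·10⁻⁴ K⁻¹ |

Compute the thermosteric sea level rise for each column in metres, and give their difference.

A Layer 1: 140 × 2.8×10⁻⁴ × 0.75 = 0.02940 m
A 140–580 m: 0.66 × 2.1×10⁻⁴ × 440 = 0.060984 m
A total: 0.090384 m
B 0–140 m: 1.1 × 140 × 1.5×10⁻⁴ = 0.02310 m
B 0.43 × 1.3×10⁻⁴ × 790 = 0.044161 m
B total: 0.067261 m
Difference: 0.090384 − 0.067261 = 0.023123 m

A: 0.0904 m; B: 0.0673 m; difference 0.0231 m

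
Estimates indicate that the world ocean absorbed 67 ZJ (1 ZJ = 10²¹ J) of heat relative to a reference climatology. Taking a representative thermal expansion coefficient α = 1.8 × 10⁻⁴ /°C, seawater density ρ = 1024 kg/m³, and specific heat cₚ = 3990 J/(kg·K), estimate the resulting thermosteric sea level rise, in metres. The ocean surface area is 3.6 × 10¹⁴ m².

Per unit area: Q = 67×10²¹ / (3.6×10¹⁴) ≈ 1.861×10⁸ J/m²
Δh = αQ/(ρcₚ) = 1.8×10⁻⁴ × 1.861×10⁸ / (1024 × 3990) ≈ 0.0081987 m

0.0082 m of thermosteric rise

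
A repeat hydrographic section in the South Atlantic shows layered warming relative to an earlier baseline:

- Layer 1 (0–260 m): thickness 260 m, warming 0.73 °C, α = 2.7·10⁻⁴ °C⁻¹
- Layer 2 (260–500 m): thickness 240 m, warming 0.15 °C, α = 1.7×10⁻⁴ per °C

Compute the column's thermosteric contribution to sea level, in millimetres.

about 57.4 mm

2.7×10⁻⁴ × 0.73 × 260 = 0.051246 m
0.15 × 240 × 1.7×10⁻⁴ = 0.00612 m
Δh = 0.051246 + 0.00612 = 0.057366 m ≈ 57.4 mm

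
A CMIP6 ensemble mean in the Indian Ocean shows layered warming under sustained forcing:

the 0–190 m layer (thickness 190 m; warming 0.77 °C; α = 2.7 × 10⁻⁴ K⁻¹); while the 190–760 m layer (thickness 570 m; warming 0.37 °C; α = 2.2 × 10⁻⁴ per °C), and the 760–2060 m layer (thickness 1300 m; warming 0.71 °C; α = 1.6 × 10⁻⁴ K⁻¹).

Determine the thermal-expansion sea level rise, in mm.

234 mm of thermosteric rise

Layer 1: 0.77 × 2.7×10⁻⁴ × 190 = 0.039501 m
Layer 2: 0.37 × 570 × 2.2×10⁻⁴ = 0.046398 m
760–2060 m: 0.71 × 1.6×10⁻⁴ × 1300 = 0.14768 m
Δh = 0.039501 + 0.046398 + 0.14768 = 0.233579 m ≈ 234 mm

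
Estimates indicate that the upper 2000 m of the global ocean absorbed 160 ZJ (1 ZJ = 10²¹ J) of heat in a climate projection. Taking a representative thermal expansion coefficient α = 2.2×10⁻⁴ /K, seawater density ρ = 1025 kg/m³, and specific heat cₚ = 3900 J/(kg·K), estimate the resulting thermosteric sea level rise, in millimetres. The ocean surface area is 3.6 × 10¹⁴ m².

Δh = 24 mm

Per unit area: Q = 160×10²¹ / (3.6×10¹⁴) ≈ 4.444×10⁸ J/m²
Δh = αQ/(ρcₚ) = 2.2×10⁻⁴ × 4.444×10⁸ / (1025 × 3900) ≈ 0.024457 m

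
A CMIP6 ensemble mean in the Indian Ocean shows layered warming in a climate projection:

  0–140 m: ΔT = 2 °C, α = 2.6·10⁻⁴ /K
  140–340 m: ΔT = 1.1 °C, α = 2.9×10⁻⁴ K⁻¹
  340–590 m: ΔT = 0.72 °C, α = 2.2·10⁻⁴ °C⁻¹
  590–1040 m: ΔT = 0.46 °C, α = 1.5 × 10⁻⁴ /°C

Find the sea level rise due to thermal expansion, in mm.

Δh = 210 mm

0–140 m: 140 × 2.6×10⁻⁴ × 2 = 0.07280 m
200 × 2.9×10⁻⁴ × 1.1 = 0.06380 m
340–590 m: 0.72 × 2.2×10⁻⁴ × 250 = 0.03960 m
Layer 4: 1.5×10⁻⁴ × 450 × 0.46 = 0.03105 m
Δh = 0.07280 + 0.06380 + 0.03960 + 0.03105 = 0.20725 m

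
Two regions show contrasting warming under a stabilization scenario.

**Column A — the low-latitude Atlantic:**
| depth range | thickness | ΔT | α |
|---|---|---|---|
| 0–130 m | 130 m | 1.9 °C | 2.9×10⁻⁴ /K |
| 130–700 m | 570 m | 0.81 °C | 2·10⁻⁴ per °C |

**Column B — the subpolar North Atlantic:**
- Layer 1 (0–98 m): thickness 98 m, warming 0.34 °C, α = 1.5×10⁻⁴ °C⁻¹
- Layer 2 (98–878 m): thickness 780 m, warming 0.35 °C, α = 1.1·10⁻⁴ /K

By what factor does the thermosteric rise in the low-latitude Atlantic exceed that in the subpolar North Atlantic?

a factor of 4.7

A 0–130 m: 1.9 × 2.9×10⁻⁴ × 130 = 0.07163 m
A Layer 2: 2×10⁻⁴ × 0.81 × 570 = 0.09234 m
A total: 0.16397 m
B 98 × 1.5×10⁻⁴ × 0.34 = 0.004998 m
B 780 × 1.1×10⁻⁴ × 0.35 = 0.03003 m
B total: 0.035028 m
Ratio: 0.16397 / 0.035028 ≈ 4.681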